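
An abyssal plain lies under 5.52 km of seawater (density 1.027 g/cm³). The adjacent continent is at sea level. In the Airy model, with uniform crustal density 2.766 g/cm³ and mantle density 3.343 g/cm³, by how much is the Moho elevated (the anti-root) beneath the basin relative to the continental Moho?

16.6 km

In Airy isostatic equilibrium: replacing crust with seawater at the top is compensated by replacing crust with mantle at the base: d (ρ_c − ρ_w) = a (ρ_m − ρ_c).
a = d (ρ_c − ρ_w)/(ρ_m − ρ_c) = 5.52 km × 1.739/0.577 = 16.6 km.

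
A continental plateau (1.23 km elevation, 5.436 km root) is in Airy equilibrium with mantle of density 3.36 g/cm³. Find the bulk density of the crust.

2.74 g/cm³

ρ_c h = (ρ_m − ρ_c) r → ρ_c (h + r) = ρ_m r → ρ_c = ρ_m r / (h + r).
ρ_c = 3.36 × 5.436 km / (1.23 km + 5.436 km) = 2.74 g/cm³.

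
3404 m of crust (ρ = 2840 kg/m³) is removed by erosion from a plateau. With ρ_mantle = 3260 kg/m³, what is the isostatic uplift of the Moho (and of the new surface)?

2970 m

Unloading: uplift u = e ρ_c/ρ_m = 3404 m × 2840/3260 = 2970 m.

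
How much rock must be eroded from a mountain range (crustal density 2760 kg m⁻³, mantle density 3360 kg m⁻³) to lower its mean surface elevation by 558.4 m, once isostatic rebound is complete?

3130 m

Net drop Δ = e − u = e − e ρ_c/ρ_m = e (ρ_m − ρ_c)/ρ_m.
e = Δ ρ_m/(ρ_m − ρ_c) = 558.4 m × 3360/600 = 3130 m.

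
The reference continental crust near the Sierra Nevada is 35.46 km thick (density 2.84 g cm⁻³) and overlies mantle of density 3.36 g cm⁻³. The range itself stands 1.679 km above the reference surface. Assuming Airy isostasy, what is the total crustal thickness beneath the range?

46.3 km

Root depth r = h ρ_c / (ρ_m − ρ_c) = 1.679 km × 2.84 / 0.52 = 9.17 km.
Total thickness = T + h + r = 35.46 km + 1.679 km + 9.17 km = 46.3 km.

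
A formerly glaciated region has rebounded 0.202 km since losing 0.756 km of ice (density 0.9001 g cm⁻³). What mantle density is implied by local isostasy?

3.37 g cm⁻³

ρ_m = ρ_ice t / u = 0.9001 × 0.756 km/0.202 km = 3.37 g cm⁻³.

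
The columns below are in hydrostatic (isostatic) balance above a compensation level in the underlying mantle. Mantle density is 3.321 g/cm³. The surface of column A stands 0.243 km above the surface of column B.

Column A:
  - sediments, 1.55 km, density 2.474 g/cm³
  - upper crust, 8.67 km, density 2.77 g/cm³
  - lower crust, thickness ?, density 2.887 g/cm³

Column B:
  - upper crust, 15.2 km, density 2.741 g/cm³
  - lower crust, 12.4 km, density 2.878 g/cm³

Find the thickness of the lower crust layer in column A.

Take the compensation level at the base of the deeper column (depth z_c below the surface of column A) and equate Σ ρ_i t_i down to z_c; mantle fills any gap and the z_c terms cancel.
Column A: 1.55×2.474 + 8.67×2.77 + x×2.887 + (z_c − 10.22 − x)×3.321
Column B: 0.243×0 + 15.2×2.741 + 12.4×2.878 + (z_c − 0.243 − 27.6)×3.321
The z_c×3.321 term appears on both sides and cancels. Collect the known terms of each column as K = Σ(ρt)_known − 3.321 × (depth of known layers): K_A = 27.8506 − 3.321×10.22 = −6.09002; K_B = 77.3504 − 3.321×(0.243 + 27.6) = −15.116203.
Balance: K_A − x×(3.321 − 2.887) = K_B, so x = (K_A − K_B)/(3.321 − 2.887) = 9.02618/0.434 = 20.8 km.

20.8 km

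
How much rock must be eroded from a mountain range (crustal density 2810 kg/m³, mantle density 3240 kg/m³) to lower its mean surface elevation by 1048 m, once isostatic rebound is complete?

7900 m

Net drop Δ = e − u = e − e ρ_c/ρ_m = e (ρ_m − ρ_c)/ρ_m.
e = Δ ρ_m/(ρ_m − ρ_c) = 1048 m × 3240/430 = 7900 m.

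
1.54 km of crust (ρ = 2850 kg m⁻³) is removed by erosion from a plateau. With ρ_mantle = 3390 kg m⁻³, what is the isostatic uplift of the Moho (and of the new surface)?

1.29 km

Unloading: uplift u = e ρ_c/ρ_m = 1.54 km × 2850/3390 = 1.29 km.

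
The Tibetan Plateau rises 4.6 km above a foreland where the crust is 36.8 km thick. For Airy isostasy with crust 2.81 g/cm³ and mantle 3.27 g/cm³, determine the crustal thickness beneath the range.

69.5 km

Root depth r = h ρ_c / (ρ_m − ρ_c) = 4.6 km × 2.81 / 0.46 = 28.1 km.
Total thickness = T + h + r = 36.8 km + 4.6 km + 28.1 km = 69.5 km.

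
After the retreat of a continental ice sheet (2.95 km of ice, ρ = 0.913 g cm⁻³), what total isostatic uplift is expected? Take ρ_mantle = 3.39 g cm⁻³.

0.794 km

Removing the load lets mantle flow back in; uplift u satisfies ρ_ice t = ρ_m u.
u = t ρ_ice/ρ_m = 2.95 km × 0.913/3.39 = 0.794 km.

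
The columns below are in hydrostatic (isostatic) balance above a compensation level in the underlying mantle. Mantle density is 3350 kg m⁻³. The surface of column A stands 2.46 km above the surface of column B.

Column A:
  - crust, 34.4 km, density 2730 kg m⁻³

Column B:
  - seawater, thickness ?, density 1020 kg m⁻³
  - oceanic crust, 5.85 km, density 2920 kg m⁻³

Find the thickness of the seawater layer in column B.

4.54 km

Take the compensation level at the base of the deeper column (depth z_c below the surface of column A) and equate Σ ρ_i t_i down to z_c; mantle fills any gap and the z_c terms cancel.
Column A: 34.4×2730 + (z_c − 34.4)×3350
Column B: 2.46×0 + x×1020 + 5.85×2920 + (z_c − 2.46 − 5.85 − x)×3350
The z_c×3350 term appears on both sides and cancels. Collect the known terms of each column as K = Σ(ρt)_known − 3350 × (depth of known layers): K_A = 93912 − 3350×34.4 = −21328; K_B = 17082 − 3350×(2.46 + 5.85) = −10756.5.
Balance: K_A = K_B − x×(3350 − 1020), so x = (K_B − K_A)/(3350 − 1020) = 10571.5/2330 = 4.54 km.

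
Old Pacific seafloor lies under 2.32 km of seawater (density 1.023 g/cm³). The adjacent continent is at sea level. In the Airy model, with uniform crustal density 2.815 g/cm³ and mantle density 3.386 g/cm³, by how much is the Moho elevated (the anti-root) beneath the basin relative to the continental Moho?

Balancing pressure at the compensation depth: replacing crust with seawater at the top is compensated by replacing crust with mantle at the base: d (ρ_c − ρ_w) = a (ρ_m − ρ_c).
a = d (ρ_c − ρ_w)/(ρ_m − ρ_c) = 2.32 km × 1.792/0.571 = 7.28 km.

7.28 km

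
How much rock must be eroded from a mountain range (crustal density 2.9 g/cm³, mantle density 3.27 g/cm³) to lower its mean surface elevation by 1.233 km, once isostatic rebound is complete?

Net drop Δ = e − u = e − e ρ_c/ρ_m = e (ρ_m − ρ_c)/ρ_m.
e = Δ ρ_m/(ρ_m − ρ_c) = 1.233 km × 3.27/0.37 = 10.9 km.

10.9 km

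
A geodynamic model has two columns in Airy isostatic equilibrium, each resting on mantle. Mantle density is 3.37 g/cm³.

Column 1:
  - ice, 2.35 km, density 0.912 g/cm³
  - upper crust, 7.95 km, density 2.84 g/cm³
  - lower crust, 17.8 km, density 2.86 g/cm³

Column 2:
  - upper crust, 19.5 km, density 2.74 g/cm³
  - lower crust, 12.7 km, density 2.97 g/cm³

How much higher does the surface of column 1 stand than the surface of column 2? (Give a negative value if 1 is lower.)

0.505 km

For any compensation level in the mantle, the mantle terms cancel and isostasy reduces to e = (Σt_1 − Σt_2) − (Σ(ρt)_1 − Σ(ρt)_2) / ρ_m.
Σt_1 = 28.1 km; Σt_2 = 32.2 km; Σ(ρt)_1 = 75.6292; Σ(ρt)_2 = 91.149 (in km·g/cm³).
e = (28.1 − 32.2) − (75.6292 − 91.149) / 3.37 = 0.505 km.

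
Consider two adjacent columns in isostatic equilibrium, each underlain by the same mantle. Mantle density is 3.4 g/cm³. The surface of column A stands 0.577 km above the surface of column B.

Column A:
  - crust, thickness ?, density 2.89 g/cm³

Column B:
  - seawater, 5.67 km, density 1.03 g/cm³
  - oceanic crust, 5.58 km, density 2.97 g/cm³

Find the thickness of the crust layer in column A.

34.9 km

Take the compensation level at the base of the deeper column (depth z_c below the surface of column A) and equate Σ ρ_i t_i down to z_c; mantle fills any gap and the z_c terms cancel.
Column A: x×2.89 + (z_c − 0 − x)×3.4
Column B: 0.577×0 + 5.67×1.03 + 5.58×2.97 + (z_c − 0.577 − 11.25)×3.4
The z_c×3.4 term appears on both sides and cancels. Collect the known terms of each column as K = Σ(ρt)_known − 3.4 × (depth of known layers): K_A = 0 − 3.4×0 = 0; K_B = 22.4127 − 3.4×(0.577 + 11.25) = −17.7991.
Balance: K_A − x×(3.4 − 2.89) = K_B, so x = (K_A − K_B)/(3.4 − 2.89) = 17.7991/0.51 = 34.9 km.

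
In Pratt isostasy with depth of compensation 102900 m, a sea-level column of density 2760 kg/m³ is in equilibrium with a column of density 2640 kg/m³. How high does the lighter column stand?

ρ_ref D = ρ (D + h) → h = D (ρ_ref − ρ)/ρ.
h = 102900 m × (2760 − 2640)/2640 = 4680 m.

4680 m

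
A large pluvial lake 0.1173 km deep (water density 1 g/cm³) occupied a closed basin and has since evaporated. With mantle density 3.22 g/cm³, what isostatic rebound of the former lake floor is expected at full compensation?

u = d ρ_w/ρ_m = 0.1173 km × 1/3.22 = 0.0364 km.

0.0364 km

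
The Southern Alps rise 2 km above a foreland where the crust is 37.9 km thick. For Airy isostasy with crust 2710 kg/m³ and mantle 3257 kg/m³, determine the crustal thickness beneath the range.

Root depth r = h ρ_c / (ρ_m − ρ_c) = 2 km × 2710 / 547 = 9.909 km.
Total thickness = T + h + r = 37.9 km + 2 km + 9.909 km = 49.8 km.

49.8 km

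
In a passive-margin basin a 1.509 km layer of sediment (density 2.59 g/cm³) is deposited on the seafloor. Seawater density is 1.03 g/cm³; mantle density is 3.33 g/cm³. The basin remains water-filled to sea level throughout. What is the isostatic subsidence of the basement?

1.02 km

Submarine loading: the sediment displaces seawater, and the subsidence is in turn flooded, so s (ρ_m − ρ_w) = t (ρ_sed − ρ_w).
s = 1.509 km × (2.59 − 1.03) / (3.33 − 1.03) = 1.02 km.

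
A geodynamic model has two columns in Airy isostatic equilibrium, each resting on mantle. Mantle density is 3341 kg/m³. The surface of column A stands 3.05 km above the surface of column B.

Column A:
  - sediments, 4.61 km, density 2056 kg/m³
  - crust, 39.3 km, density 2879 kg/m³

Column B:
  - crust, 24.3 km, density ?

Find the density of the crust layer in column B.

Take the compensation level at the base of the deeper column (depth z_c below the surface of column A) and equate Σ ρ_i t_i down to z_c; mantle fills any gap and the z_c terms cancel.
Column A: 4.61×2056 + 39.3×2879 + (z_c − 43.91)×3341
Column B: 3.05×0 + 24.3×ρ + (z_c − 3.05 − 24.3)×3341
The z_c×3341 term appears on both sides and cancels. Collect the known terms of each column as K = Σ(ρt)_known − 3341 × (depth of known layers): K_A = 122622.86 − 3341×43.91 = −24080.45; K_B = 0 − 3341×(3.05 + 24.3) = −91376.35.
Balance: K_A = K_B + 24.3×ρ, so ρ = (K_A − K_B)/24.3 = 67295.9/24.3 = 2770 kg/m³.

2770 kg/m³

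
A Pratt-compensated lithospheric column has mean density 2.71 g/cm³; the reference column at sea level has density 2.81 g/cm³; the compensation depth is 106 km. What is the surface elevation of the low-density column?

3.91 km

ρ_ref D = ρ (D + h) → h = D (ρ_ref − ρ)/ρ.
h = 106 km × (2.81 − 2.71)/2.71 = 3.91 km.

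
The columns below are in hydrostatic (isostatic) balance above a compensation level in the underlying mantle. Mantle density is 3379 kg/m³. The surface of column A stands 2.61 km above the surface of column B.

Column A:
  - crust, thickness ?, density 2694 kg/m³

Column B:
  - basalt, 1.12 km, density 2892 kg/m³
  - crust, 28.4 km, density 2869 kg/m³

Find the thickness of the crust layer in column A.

34.8 km

Take the compensation level at the base of the deeper column (depth z_c below the surface of column A) and equate Σ ρ_i t_i down to z_c; mantle fills any gap and the z_c terms cancel.
Column A: x×2694 + (z_c − 0 − x)×3379
Column B: 2.61×0 + 1.12×2892 + 28.4×2869 + (z_c − 2.61 − 29.52)×3379
The z_c×3379 term appears on both sides and cancels. Collect the known terms of each column as K = Σ(ρt)_known − 3379 × (depth of known layers): K_A = 0 − 3379×0 = 0; K_B = 84718.64 − 3379×(2.61 + 29.52) = −23848.63.
Balance: K_A − x×(3379 − 2694) = K_B, so x = (K_A − K_B)/(3379 − 2694) = 23848.6/685 = 34.8 km.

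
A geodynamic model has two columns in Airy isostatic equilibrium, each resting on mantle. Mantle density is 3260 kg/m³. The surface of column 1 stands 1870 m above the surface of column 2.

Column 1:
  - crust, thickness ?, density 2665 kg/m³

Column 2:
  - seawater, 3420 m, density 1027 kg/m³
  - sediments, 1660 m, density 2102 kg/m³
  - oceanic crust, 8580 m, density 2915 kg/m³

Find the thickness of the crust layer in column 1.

Take the compensation level at the base of the deeper column (depth z_c below the surface of column 1) and equate Σ ρ_i t_i down to z_c; mantle fills any gap and the z_c terms cancel.
Column 1: x×2665 + (z_c − 0 − x)×3260
Column 2: 1870×0 + 3420×1027 + 1660×2102 + 8580×2915 + (z_c − 1870 − 13660)×3260
The z_c×3260 term appears on both sides and cancels. Collect the known terms of each column as K = Σ(ρt)_known − 3260 × (depth of known layers): K_1 = 0 − 3260×0 = 0; K_2 = 32012360 − 3260×(1870 + 13660) = −18615440.
Balance: K_1 − x×(3260 − 2665) = K_2, so x = (K_1 − K_2)/(3260 − 2665) = 18615400/595 = 31300 m.

31300 m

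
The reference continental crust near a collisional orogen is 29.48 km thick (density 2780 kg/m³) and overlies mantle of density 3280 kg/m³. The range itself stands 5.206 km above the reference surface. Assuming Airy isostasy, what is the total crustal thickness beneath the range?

Root depth r = h ρ_c / (ρ_m − ρ_c) = 5.206 km × 2780 / 500 = 28.95 km.
Total thickness = T + h + r = 29.48 km + 5.206 km + 28.95 km = 63.6 km.

63.6 km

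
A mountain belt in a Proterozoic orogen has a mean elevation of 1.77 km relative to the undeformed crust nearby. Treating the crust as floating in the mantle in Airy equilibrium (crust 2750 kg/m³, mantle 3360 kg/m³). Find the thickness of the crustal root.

7.98 km

Equating mass per unit area of the two columns: the weight of the topography is balanced by the buoyancy of the root, ρ_c h = (ρ_m − ρ_c) r.
r = h · ρ_c / (ρ_m − ρ_c) = 1.77 km × 2750 / (3360 − 2750) = 7.98 km.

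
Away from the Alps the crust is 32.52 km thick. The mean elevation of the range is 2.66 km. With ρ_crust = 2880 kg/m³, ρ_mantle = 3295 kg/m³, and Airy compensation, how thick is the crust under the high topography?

Root depth r = h ρ_c / (ρ_m − ρ_c) = 2.66 km × 2880 / 415 = 18.46 km.
Total thickness = T + h + r = 32.52 km + 2.66 km + 18.46 km = 53.6 km.

53.6 km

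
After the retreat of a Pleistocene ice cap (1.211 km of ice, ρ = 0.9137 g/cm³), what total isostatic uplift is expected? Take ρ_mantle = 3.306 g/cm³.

Removing the load lets mantle flow back in; uplift u satisfies ρ_ice t = ρ_m u.
u = t ρ_ice/ρ_m = 1.211 km × 0.9137/3.306 = 0.335 km.

0.335 km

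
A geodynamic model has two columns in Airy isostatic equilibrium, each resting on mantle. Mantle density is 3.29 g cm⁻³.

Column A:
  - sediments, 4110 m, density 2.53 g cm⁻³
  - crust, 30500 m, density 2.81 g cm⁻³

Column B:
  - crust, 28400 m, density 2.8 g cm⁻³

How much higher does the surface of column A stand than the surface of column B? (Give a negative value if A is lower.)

1170 m

For any compensation level in the mantle, the mantle terms cancel and isostasy reduces to e = (Σt_A − Σt_B) − (Σ(ρt)_A − Σ(ρt)_B) / ρ_m.
Σt_A = 34610 m; Σt_B = 28400 m; Σ(ρt)_A = 96103.3; Σ(ρt)_B = 79520 (in m·g cm⁻³).
e = (34610 − 28400) − (96103.3 − 79520) / 3.29 = 1170 m.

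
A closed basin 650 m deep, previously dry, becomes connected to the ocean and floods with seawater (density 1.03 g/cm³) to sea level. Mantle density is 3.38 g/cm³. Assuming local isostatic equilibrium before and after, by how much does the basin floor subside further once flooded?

285 m

After flooding the water column is d + s deep. Its weight must equal the weight of mantle displaced by the extra subsidence s: (d + s) ρ_w = s ρ_m.
s = d ρ_w / (ρ_m − ρ_w) = 650 m × 1.03/(3.38 − 1.03) = 285 m.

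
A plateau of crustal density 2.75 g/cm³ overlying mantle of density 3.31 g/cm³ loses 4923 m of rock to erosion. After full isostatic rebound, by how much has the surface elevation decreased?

833 m

Rebound u = e ρ_c/ρ_m = 4923 m × 2.75/3.31 = 4090 m.
Net surface drop = e − u = 4923 m − 4090 m = e (ρ_m − ρ_c)/ρ_m = 833 m.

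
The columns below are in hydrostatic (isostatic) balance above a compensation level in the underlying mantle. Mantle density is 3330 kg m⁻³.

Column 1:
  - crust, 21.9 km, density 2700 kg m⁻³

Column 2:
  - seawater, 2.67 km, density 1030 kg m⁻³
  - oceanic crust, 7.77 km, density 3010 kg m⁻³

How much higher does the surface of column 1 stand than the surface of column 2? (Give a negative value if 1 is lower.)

1.55 km

For any compensation level in the mantle, the mantle terms cancel and isostasy reduces to e = (Σt_1 − Σt_2) − (Σ(ρt)_1 − Σ(ρt)_2) / ρ_m.
Σt_1 = 21.9 km; Σt_2 = 10.44 km; Σ(ρt)_1 = 59130; Σ(ρt)_2 = 26137.8 (in km·kg m⁻³).
e = (21.9 − 10.44) − (59130 − 26137.8) / 3330 = 1.55 km.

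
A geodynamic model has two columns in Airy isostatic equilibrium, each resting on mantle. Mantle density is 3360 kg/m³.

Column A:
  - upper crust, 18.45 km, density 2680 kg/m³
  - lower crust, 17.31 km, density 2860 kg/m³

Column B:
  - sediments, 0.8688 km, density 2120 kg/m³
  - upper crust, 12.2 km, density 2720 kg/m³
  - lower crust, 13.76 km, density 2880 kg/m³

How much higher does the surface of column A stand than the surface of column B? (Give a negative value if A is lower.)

1.7 km

For any compensation level in the mantle, the mantle terms cancel and isostasy reduces to e = (Σt_A − Σt_B) − (Σ(ρt)_A − Σ(ρt)_B) / ρ_m.
Σt_A = 35.76 km; Σt_B = 26.8288 km; Σ(ρt)_A = 98952.6; Σ(ρt)_B = 74654.656 (in km·kg/m³).
e = (35.76 − 26.8288) − (98952.6 − 74654.656) / 3360 = 1.7 km.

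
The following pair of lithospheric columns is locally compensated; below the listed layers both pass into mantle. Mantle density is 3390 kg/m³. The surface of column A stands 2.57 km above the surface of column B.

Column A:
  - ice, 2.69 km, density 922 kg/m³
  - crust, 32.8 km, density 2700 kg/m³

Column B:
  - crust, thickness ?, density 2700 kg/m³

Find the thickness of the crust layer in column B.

Take the compensation level at the base of the deeper column (depth z_c below the surface of column A) and equate Σ ρ_i t_i down to z_c; mantle fills any gap and the z_c terms cancel.
Column A: 2.69×922 + 32.8×2700 + (z_c − 35.49)×3390
Column B: 2.57×0 + x×2700 + (z_c − 2.57 − 0 − x)×3390
The z_c×3390 term appears on both sides and cancels. Collect the known terms of each column as K = Σ(ρt)_known − 3390 × (depth of known layers): K_A = 91040.18 − 3390×35.49 = −29270.92; K_B = 0 − 3390×(2.57 + 0) = −8712.3.
Balance: K_A = K_B − x×(3390 − 2700), so x = (K_B − K_A)/(3390 − 2700) = 20558.6/690 = 29.8 km.

29.8 km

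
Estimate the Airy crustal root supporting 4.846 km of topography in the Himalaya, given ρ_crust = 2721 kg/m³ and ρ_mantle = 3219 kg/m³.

26.5 km

In Airy isostatic equilibrium: the weight of the topography is balanced by the buoyancy of the root, ρ_c h = (ρ_m − ρ_c) r.
r = h · ρ_c / (ρ_m − ρ_c) = 4.846 km × 2721 / (3219 − 2721) = 26.5 km.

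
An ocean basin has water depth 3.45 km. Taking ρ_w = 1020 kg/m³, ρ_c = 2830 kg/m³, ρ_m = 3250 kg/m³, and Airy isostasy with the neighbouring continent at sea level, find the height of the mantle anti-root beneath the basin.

14.9 km

Balancing pressure at the compensation depth: replacing crust with seawater at the top is compensated by replacing crust with mantle at the base: d (ρ_c − ρ_w) = a (ρ_m − ρ_c).
a = d (ρ_c − ρ_w)/(ρ_m − ρ_c) = 3.45 km × 1810/420 = 14.9 km.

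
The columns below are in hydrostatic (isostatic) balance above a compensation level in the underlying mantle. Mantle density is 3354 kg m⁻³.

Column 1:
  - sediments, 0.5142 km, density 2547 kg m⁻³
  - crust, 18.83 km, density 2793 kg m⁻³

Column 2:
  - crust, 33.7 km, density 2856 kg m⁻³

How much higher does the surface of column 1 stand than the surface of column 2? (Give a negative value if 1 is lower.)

For any compensation level in the mantle, the mantle terms cancel and isostasy reduces to e = (Σt_1 − Σt_2) − (Σ(ρt)_1 − Σ(ρt)_2) / ρ_m.
Σt_1 = 19.3442 km; Σt_2 = 33.7 km; Σ(ρt)_1 = 53901.8574; Σ(ρt)_2 = 96247.2 (in km·kg m⁻³).
e = (19.3442 − 33.7) − (53901.8574 − 96247.2) / 3354 = −1.73 km.

−1.73 km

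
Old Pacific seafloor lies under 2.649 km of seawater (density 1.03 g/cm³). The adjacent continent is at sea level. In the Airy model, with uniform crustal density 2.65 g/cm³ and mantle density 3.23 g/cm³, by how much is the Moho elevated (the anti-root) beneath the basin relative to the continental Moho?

7.4 km

Balancing pressure at the compensation depth: replacing crust with seawater at the top is compensated by replacing crust with mantle at the base: d (ρ_c − ρ_w) = a (ρ_m − ρ_c).
a = d (ρ_c − ρ_w)/(ρ_m − ρ_c) = 2.649 km × 1.62/0.58 = 7.4 km.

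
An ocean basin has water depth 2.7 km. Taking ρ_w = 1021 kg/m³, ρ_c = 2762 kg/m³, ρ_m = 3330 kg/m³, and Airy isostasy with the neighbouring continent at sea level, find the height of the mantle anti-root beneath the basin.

8.28 km

Isostatic balance requires: replacing crust with seawater at the top is compensated by replacing crust with mantle at the base: d (ρ_c − ρ_w) = a (ρ_m − ρ_c).
a = d (ρ_c − ρ_w)/(ρ_m − ρ_c) = 2.7 km × 1741/568 = 8.28 km.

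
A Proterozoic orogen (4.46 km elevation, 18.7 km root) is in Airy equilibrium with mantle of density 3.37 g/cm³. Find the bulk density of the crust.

2.72 g/cm³

ρ_c h = (ρ_m − ρ_c) r → ρ_c (h + r) = ρ_m r → ρ_c = ρ_m r / (h + r).
ρ_c = 3.37 × 18.7 km / (4.46 km + 18.7 km) = 2.72 g/cm³.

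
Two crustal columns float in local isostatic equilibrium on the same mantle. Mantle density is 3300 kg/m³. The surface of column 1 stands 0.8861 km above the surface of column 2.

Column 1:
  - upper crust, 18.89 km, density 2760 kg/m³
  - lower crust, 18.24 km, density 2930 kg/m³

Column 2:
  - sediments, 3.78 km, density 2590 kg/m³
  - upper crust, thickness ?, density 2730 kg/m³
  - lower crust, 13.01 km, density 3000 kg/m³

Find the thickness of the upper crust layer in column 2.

Take the compensation level at the base of the deeper column (depth z_c below the surface of column 1) and equate Σ ρ_i t_i down to z_c; mantle fills any gap and the z_c terms cancel.
Column 1: 18.89×2760 + 18.24×2930 + (z_c − 37.13)×3300
Column 2: 0.8861×0 + 3.78×2590 + x×2730 + 13.01×3000 + (z_c − 0.8861 − 16.79 − x)×3300
The z_c×3300 term appears on both sides and cancels. Collect the known terms of each column as K = Σ(ρt)_known − 3300 × (depth of known layers): K_1 = 105579.6 − 3300×37.13 = −16949.4; K_2 = 48820.2 − 3300×(0.8861 + 16.79) = −9510.93.
Balance: K_1 = K_2 − x×(3300 − 2730), so x = (K_2 − K_1)/(3300 − 2730) = 7438.47/570 = 13 km.

13 km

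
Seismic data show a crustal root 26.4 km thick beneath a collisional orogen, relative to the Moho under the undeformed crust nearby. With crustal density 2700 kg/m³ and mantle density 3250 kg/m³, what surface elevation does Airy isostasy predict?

5.38 km

Isostatic balance requires: ρ_c h = (ρ_m − ρ_c) r.
h = r (ρ_m − ρ_c) / ρ_c = 26.4 km × (3250 − 2700) / 2700 = 5.38 km.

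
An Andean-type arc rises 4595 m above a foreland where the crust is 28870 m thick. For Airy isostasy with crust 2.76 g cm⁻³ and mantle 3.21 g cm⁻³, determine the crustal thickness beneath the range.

61600 m

Root depth r = h ρ_c / (ρ_m − ρ_c) = 4595 m × 2.76 / 0.45 = 28180 m.
Total thickness = T + h + r = 28870 m + 4595 m + 28180 m = 61600 m.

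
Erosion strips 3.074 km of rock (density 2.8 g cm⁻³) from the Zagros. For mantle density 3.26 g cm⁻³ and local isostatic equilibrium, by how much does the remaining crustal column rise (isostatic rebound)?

2.64 km

Unloading: uplift u = e ρ_c/ρ_m = 3.074 km × 2.8/3.26 = 2.64 km.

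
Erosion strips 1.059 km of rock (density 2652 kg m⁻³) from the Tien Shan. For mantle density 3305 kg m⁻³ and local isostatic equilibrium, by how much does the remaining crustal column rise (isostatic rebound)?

0.85 km

Unloading: uplift u = e ρ_c/ρ_m = 1.059 km × 2652/3305 = 0.85 km.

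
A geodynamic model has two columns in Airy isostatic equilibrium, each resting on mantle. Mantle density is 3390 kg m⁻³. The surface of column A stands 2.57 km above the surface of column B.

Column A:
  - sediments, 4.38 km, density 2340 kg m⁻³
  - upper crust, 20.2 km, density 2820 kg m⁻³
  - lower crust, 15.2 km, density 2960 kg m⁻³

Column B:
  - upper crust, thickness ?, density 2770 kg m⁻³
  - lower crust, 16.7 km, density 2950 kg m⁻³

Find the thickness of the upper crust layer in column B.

Take the compensation level at the base of the deeper column (depth z_c below the surface of column A) and equate Σ ρ_i t_i down to z_c; mantle fills any gap and the z_c terms cancel.
Column A: 4.38×2340 + 20.2×2820 + 15.2×2960 + (z_c − 39.78)×3390
Column B: 2.57×0 + x×2770 + 16.7×2950 + (z_c − 2.57 − 16.7 − x)×3390
The z_c×3390 term appears on both sides and cancels. Collect the known terms of each column as K = Σ(ρt)_known − 3390 × (depth of known layers): K_A = 112205.2 − 3390×39.78 = −22649; K_B = 49265 − 3390×(2.57 + 16.7) = −16060.3.
Balance: K_A = K_B − x×(3390 − 2770), so x = (K_B − K_A)/(3390 − 2770) = 6588.7/620 = 10.6 km.

10.6 km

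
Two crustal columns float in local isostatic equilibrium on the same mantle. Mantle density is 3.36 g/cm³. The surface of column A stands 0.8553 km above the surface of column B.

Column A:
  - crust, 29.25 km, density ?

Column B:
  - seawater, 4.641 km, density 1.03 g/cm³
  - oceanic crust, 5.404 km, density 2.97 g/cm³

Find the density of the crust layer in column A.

2.82 g/cm³

Take the compensation level at the base of the deeper column (depth z_c below the surface of column A) and equate Σ ρ_i t_i down to z_c; mantle fills any gap and the z_c terms cancel.
Column A: 29.25×ρ + (z_c − 29.25)×3.36
Column B: 0.8553×0 + 4.641×1.03 + 5.404×2.97 + (z_c − 0.8553 − 10.045)×3.36
The z_c×3.36 term appears on both sides and cancels. Collect the known terms of each column as K = Σ(ρt)_known − 3.36 × (depth of known layers): K_A = 0 − 3.36×29.25 = −98.28; K_B = 20.83011 − 3.36×(0.8553 + 10.045) = −15.794898.
Balance: K_A + 29.25×ρ = K_B, so ρ = (K_B − K_A)/29.25 = 82.4851/29.25 = 2.82 g/cm³.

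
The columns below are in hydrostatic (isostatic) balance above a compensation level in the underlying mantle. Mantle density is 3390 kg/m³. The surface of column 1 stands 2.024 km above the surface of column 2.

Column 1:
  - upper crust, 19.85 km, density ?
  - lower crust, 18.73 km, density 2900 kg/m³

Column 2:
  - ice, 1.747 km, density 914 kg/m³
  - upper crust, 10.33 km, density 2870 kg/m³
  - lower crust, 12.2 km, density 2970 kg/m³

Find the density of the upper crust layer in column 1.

Take the compensation level at the base of the deeper column (depth z_c below the surface of column 1) and equate Σ ρ_i t_i down to z_c; mantle fills any gap and the z_c terms cancel.
Column 1: 19.85×ρ + 18.73×2900 + (z_c − 38.58)×3390
Column 2: 2.024×0 + 1.747×914 + 10.33×2870 + 12.2×2970 + (z_c − 2.024 − 24.277)×3390
The z_c×3390 term appears on both sides and cancels. Collect the known terms of each column as K = Σ(ρt)_known − 3390 × (depth of known layers): K_1 = 54317 − 3390×38.58 = −76469.2; K_2 = 67477.858 − 3390×(2.024 + 24.277) = −21682.532.
Balance: K_1 + 19.85×ρ = K_2, so ρ = (K_2 − K_1)/19.85 = 54786.7/19.85 = 2760 kg/m³.

2760 kg/m³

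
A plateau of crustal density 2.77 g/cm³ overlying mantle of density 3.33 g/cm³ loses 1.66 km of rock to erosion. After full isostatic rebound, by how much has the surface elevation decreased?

0.279 km

Rebound u = e ρ_c/ρ_m = 1.66 km × 2.77/3.33 = 1.381 km.
Net surface drop = e − u = 1.66 km − 1.381 km = e (ρ_m − ρ_c)/ρ_m = 0.279 km.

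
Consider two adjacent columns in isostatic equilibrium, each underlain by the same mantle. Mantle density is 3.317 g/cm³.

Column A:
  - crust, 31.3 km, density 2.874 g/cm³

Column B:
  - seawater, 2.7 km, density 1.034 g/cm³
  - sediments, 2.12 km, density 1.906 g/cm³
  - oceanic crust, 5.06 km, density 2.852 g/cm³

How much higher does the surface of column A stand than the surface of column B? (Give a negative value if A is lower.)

For any compensation level in the mantle, the mantle terms cancel and isostasy reduces to e = (Σt_A − Σt_B) − (Σ(ρt)_A − Σ(ρt)_B) / ρ_m.
Σt_A = 31.3 km; Σt_B = 9.88 km; Σ(ρt)_A = 89.9562; Σ(ρt)_B = 21.26364 (in km·g/cm³).
e = (31.3 − 9.88) − (89.9562 − 21.26364) / 3.317 = 0.711 km.

0.711 km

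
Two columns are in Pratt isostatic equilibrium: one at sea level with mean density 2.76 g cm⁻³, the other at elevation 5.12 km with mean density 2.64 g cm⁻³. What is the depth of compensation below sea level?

113 km

ρ_ref D = ρ (D + h) → D (ρ_ref − ρ) = ρ h.
D = ρ h/(ρ_ref − ρ) = 2.64 × 5.12 km/(2.76 − 2.64) = 113 km.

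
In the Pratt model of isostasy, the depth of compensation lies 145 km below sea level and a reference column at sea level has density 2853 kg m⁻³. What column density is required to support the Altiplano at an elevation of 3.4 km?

2790 kg m⁻³

Pratt balance: ρ_ref D = ρ (D + h).
ρ = ρ_ref D/(D + h) = 2853 × 145 km/(145 km + 3.4 km) = 2790 kg m⁻³.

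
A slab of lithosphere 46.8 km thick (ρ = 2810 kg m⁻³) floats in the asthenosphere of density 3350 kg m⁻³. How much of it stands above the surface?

Floating equilibrium: submerged depth d = t ρ_obj/ρ_fluid = 46.8 km × 2810/3350 = 39.26 km.
Freeboard = t − d = 46.8 km − 39.26 km = 7.54 km.

7.54 km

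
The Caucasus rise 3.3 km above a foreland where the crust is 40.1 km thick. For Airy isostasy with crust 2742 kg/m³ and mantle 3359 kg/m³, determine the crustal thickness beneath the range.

58.1 km

Root depth r = h ρ_c / (ρ_m − ρ_c) = 3.3 km × 2742 / 617 = 14.67 km.
Total thickness = T + h + r = 40.1 km + 3.3 km + 14.67 km = 58.1 km.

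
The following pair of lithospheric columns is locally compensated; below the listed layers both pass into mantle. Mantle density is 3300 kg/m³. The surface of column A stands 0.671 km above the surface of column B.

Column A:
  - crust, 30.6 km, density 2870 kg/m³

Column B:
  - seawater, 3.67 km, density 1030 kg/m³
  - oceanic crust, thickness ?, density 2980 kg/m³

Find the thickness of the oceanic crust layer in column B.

Take the compensation level at the base of the deeper column (depth z_c below the surface of column A) and equate Σ ρ_i t_i down to z_c; mantle fills any gap and the z_c terms cancel.
Column A: 30.6×2870 + (z_c − 30.6)×3300
Column B: 0.671×0 + 3.67×1030 + x×2980 + (z_c − 0.671 − 3.67 − x)×3300
The z_c×3300 term appears on both sides and cancels. Collect the known terms of each column as K = Σ(ρt)_known − 3300 × (depth of known layers): K_A = 87822 − 3300×30.6 = −13158; K_B = 3780.1 − 3300×(0.671 + 3.67) = −10545.2.
Balance: K_A = K_B − x×(3300 − 2980), so x = (K_B − K_A)/(3300 − 2980) = 2612.8/320 = 8.17 km.

8.17 km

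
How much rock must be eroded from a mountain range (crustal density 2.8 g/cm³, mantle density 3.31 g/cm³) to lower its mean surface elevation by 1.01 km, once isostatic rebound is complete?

Net drop Δ = e − u = e − e ρ_c/ρ_m = e (ρ_m − ρ_c)/ρ_m.
e = Δ ρ_m/(ρ_m − ρ_c) = 1.01 km × 3.31/0.51 = 6.56 km.

6.56 km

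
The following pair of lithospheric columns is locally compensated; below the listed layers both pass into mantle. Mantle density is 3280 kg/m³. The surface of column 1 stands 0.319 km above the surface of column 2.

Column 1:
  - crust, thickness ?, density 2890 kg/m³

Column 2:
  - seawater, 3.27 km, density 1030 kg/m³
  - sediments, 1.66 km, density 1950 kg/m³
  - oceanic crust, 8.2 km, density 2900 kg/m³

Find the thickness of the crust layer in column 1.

Take the compensation level at the base of the deeper column (depth z_c below the surface of column 1) and equate Σ ρ_i t_i down to z_c; mantle fills any gap and the z_c terms cancel.
Column 1: x×2890 + (z_c − 0 − x)×3280
Column 2: 0.319×0 + 3.27×1030 + 1.66×1950 + 8.2×2900 + (z_c − 0.319 − 13.13)×3280
The z_c×3280 term appears on both sides and cancels. Collect the known terms of each column as K = Σ(ρt)_known − 3280 × (depth of known layers): K_1 = 0 − 3280×0 = 0; K_2 = 30385.1 − 3280×(0.319 + 13.13) = −13727.62.
Balance: K_1 − x×(3280 − 2890) = K_2, so x = (K_1 − K_2)/(3280 − 2890) = 13727.6/390 = 35.2 km.

35.2 km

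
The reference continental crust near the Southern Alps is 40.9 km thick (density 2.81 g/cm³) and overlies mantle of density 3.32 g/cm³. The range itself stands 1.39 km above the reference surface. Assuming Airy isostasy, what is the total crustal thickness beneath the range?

49.9 km

Root depth r = h ρ_c / (ρ_m − ρ_c) = 1.39 km × 2.81 / 0.51 = 7.659 km.
Total thickness = T + h + r = 40.9 km + 1.39 km + 7.659 km = 49.9 km.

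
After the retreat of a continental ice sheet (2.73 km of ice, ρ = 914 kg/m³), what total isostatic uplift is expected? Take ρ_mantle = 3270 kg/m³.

Removing the load lets mantle flow back in; uplift u satisfies ρ_ice t = ρ_m u.
u = t ρ_ice/ρ_m = 2.73 km × 914/3270 = 0.763 km.

0.763 km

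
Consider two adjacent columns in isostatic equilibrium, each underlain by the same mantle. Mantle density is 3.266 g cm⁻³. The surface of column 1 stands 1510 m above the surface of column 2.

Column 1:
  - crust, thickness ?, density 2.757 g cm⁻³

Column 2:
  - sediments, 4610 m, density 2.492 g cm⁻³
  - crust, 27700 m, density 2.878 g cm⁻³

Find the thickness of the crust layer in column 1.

Take the compensation level at the base of the deeper column (depth z_c below the surface of column 1) and equate Σ ρ_i t_i down to z_c; mantle fills any gap and the z_c terms cancel.
Column 1: x×2.757 + (z_c − 0 − x)×3.266
Column 2: 1510×0 + 4610×2.492 + 27700×2.878 + (z_c − 1510 − 32310)×3.266
The z_c×3.266 term appears on both sides and cancels. Collect the known terms of each column as K = Σ(ρt)_known − 3.266 × (depth of known layers): K_1 = 0 − 3.266×0 = 0; K_2 = 91208.72 − 3.266×(1510 + 32310) = −19247.4.
Balance: K_1 − x×(3.266 − 2.757) = K_2, so x = (K_1 − K_2)/(3.266 − 2.757) = 19247.4/0.509 = 37800 m.

37800 m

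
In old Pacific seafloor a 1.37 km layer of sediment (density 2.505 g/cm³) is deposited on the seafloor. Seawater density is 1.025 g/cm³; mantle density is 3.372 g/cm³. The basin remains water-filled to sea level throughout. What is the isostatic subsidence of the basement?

Submarine loading: the sediment displaces seawater, and the subsidence is in turn flooded, so s (ρ_m − ρ_w) = t (ρ_sed − ρ_w).
s = 1.37 km × (2.505 − 1.025) / (3.372 − 1.025) = 0.864 km.

0.864 km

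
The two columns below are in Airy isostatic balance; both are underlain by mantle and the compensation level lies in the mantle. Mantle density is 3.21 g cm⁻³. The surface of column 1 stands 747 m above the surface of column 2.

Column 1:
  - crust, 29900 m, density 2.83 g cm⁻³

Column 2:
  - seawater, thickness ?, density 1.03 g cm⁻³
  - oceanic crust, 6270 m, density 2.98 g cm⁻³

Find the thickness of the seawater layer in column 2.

3450 m

Take the compensation level at the base of the deeper column (depth z_c below the surface of column 1) and equate Σ ρ_i t_i down to z_c; mantle fills any gap and the z_c terms cancel.
Column 1: 29900×2.83 + (z_c − 29900)×3.21
Column 2: 747×0 + x×1.03 + 6270×2.98 + (z_c − 747 − 6270 − x)×3.21
The z_c×3.21 term appears on both sides and cancels. Collect the known terms of each column as K = Σ(ρt)_known − 3.21 × (depth of known layers): K_1 = 84617 − 3.21×29900 = −11362; K_2 = 18684.6 − 3.21×(747 + 6270) = −3839.97.
Balance: K_1 = K_2 − x×(3.21 − 1.03), so x = (K_2 − K_1)/(3.21 − 1.03) = 7522.03/2.18 = 3450 m.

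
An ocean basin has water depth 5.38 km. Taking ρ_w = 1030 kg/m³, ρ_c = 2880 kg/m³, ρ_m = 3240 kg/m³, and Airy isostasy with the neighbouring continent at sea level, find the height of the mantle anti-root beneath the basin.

27.6 km

By Archimedes' principle applied to the lithosphere: replacing crust with seawater at the top is compensated by replacing crust with mantle at the base: d (ρ_c − ρ_w) = a (ρ_m − ρ_c).
a = d (ρ_c − ρ_w)/(ρ_m − ρ_c) = 5.38 km × 1850/360 = 27.6 km.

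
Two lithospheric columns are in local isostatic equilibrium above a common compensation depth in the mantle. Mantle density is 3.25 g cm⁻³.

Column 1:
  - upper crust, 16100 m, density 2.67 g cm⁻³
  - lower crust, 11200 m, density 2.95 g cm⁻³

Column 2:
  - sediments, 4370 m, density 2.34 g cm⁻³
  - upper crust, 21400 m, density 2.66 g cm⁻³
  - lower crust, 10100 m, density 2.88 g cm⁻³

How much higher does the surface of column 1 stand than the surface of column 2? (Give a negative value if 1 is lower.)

For any compensation level in the mantle, the mantle terms cancel and isostasy reduces to e = (Σt_1 − Σt_2) − (Σ(ρt)_1 − Σ(ρt)_2) / ρ_m.
Σt_1 = 27300 m; Σt_2 = 35870 m; Σ(ρt)_1 = 76027; Σ(ρt)_2 = 96237.8 (in m·g cm⁻³).
e = (27300 − 35870) − (76027 − 96237.8) / 3.25 = −2350 m.

−2350 m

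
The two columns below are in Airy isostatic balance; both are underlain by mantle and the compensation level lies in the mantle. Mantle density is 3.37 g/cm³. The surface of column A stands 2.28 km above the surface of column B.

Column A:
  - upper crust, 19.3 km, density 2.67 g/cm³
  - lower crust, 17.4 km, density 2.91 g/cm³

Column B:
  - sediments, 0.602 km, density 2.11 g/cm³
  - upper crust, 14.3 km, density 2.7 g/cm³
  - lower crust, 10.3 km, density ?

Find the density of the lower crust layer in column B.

Take the compensation level at the base of the deeper column (depth z_c below the surface of column A) and equate Σ ρ_i t_i down to z_c; mantle fills any gap and the z_c terms cancel.
Column A: 19.3×2.67 + 17.4×2.91 + (z_c − 36.7)×3.37
Column B: 2.28×0 + 0.602×2.11 + 14.3×2.7 + 10.3×ρ + (z_c − 2.28 − 25.202)×3.37
The z_c×3.37 term appears on both sides and cancels. Collect the known terms of each column as K = Σ(ρt)_known − 3.37 × (depth of known layers): K_A = 102.165 − 3.37×36.7 = −21.514; K_B = 39.88022 − 3.37×(2.28 + 25.202) = −52.73412.
Balance: K_A = K_B + 10.3×ρ, so ρ = (K_A − K_B)/10.3 = 31.2201/10.3 = 3.03 g/cm³.

3.03 g/cm³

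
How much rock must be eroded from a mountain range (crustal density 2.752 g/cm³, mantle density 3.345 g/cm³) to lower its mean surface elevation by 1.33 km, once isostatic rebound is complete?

7.5 km

Net drop Δ = e − u = e − e ρ_c/ρ_m = e (ρ_m − ρ_c)/ρ_m.
e = Δ ρ_m/(ρ_m − ρ_c) = 1.33 km × 3.345/0.593 = 7.5 km.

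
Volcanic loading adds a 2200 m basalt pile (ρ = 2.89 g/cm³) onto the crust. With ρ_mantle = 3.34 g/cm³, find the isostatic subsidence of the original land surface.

Subaerial loading: s = t ρ_load / ρ_m.
s = 2200 m × 2.89/3.34 = 1900 m.

1900 m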